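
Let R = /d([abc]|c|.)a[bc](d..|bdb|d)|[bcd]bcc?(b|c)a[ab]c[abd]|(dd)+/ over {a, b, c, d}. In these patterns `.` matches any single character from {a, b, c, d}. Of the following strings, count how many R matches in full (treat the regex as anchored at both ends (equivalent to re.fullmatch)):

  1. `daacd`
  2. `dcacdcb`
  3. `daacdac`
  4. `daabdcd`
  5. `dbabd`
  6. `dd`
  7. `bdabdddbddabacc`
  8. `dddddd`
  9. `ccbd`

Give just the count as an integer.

7

1 → match
2 → match
3 → match
4 → match
5 → match
6 → match
7 → no match
8 → match
9 → no match
Total matched: 7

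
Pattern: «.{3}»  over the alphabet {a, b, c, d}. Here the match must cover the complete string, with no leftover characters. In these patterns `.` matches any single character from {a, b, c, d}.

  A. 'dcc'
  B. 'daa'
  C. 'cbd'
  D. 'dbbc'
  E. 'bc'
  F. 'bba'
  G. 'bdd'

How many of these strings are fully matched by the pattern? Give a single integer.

A → match
B → match
C → match
D → no match
E → no match
F → match
G → match
Total matched: 5

5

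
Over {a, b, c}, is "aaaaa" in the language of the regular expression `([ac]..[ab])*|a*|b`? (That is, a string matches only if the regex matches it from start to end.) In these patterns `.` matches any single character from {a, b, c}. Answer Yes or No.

Yes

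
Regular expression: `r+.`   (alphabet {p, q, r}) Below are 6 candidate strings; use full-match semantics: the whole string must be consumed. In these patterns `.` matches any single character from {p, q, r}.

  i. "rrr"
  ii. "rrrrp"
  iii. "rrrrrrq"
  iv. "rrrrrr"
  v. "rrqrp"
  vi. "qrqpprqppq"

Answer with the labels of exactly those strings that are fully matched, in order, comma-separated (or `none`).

i → match
ii → match
iii → match
iv → match
v → no match
vi → no match — must start with "r"

i, ii, iii, iv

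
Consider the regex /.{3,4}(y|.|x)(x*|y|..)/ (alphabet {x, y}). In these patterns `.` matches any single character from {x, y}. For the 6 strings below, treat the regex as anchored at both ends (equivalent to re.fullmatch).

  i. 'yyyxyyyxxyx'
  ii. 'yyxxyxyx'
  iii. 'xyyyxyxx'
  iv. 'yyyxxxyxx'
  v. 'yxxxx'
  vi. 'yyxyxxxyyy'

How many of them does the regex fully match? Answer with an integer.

i → no match
ii → no match
iii → no match
iv → no match
v → match
vi → no match
Total matched: 1

1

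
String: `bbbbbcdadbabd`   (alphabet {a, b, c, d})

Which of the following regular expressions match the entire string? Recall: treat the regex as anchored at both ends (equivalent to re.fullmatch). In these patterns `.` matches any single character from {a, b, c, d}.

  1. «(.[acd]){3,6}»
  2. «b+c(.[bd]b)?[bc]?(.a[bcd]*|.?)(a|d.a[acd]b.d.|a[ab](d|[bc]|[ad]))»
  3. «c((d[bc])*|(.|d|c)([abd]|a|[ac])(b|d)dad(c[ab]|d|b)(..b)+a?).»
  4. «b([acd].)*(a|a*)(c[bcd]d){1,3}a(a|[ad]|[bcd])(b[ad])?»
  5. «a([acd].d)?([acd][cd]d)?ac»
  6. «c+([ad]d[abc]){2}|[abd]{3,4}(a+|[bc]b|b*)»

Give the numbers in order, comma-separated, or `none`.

1 → no match
2 → match
3 → no match — must start with `c`
4 → no match
5 → no match — must start with `a`
6 → no match

2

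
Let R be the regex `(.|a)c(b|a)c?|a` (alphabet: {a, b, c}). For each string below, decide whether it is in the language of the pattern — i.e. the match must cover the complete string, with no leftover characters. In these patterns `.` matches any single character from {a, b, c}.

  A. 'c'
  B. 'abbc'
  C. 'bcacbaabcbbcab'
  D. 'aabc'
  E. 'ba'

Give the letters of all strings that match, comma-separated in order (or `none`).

A → no match
B → no match
C → no match
D → no match
E → no match

none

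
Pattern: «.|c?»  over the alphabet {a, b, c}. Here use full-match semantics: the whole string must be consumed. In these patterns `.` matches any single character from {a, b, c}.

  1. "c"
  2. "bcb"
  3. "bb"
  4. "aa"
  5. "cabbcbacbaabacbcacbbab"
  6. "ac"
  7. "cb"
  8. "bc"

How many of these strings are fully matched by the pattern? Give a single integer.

1

1 → match
2 → no match
3 → no match
4 → no match
5 → no match
6 → no match
7 → no match
8 → no match
Total matched: 1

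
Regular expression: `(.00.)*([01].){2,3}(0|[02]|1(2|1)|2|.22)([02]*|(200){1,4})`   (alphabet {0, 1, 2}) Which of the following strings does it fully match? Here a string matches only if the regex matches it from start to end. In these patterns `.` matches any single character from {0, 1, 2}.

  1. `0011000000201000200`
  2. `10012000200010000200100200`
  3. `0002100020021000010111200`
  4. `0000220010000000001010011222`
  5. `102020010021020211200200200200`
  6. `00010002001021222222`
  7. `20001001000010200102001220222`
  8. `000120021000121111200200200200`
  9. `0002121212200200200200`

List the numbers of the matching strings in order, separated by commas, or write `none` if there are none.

1 → no match
2 → match
3 → match
4 → no match
5 → no match
6 → no match
7 → no match
8 → match
9 → match

2, 3, 8, 9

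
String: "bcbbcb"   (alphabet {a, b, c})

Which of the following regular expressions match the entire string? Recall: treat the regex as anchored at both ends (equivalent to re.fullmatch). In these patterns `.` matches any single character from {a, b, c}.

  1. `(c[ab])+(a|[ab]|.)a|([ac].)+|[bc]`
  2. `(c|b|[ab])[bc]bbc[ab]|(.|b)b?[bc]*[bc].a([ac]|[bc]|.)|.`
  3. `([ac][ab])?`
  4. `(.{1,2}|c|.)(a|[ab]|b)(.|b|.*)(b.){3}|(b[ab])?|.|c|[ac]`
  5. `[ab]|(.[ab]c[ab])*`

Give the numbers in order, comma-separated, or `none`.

1 → no match
2 → match
3 → no match
4 → no match
5 → no match

2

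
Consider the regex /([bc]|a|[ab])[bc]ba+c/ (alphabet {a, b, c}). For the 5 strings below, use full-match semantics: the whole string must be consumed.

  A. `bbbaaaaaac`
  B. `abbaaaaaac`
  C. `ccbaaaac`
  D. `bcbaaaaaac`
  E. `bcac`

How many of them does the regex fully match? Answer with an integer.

4

A. `bbbaaaaaac` → match
B. `abbaaaaaac` → match
C. `ccbaaaac` → match
D. `bcbaaaaaac` → match
E. `bcac` → no match
Total matched: 4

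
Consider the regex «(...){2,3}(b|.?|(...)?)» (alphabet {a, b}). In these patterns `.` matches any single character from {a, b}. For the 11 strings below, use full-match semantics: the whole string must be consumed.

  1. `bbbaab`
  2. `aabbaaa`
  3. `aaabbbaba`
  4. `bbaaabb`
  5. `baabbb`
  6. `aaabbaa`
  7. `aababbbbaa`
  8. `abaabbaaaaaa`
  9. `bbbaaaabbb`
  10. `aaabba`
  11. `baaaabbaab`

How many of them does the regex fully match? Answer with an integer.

11

1 → match
2 → match
3 → match
4 → match
5 → match
6 → match
7 → match
8 → match
9 → match
10 → match
11 → match
Total matched: 11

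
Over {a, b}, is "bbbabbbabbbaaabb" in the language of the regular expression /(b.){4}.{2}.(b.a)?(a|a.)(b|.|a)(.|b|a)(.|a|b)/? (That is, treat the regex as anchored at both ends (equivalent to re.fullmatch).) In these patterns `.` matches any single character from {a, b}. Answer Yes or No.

Yes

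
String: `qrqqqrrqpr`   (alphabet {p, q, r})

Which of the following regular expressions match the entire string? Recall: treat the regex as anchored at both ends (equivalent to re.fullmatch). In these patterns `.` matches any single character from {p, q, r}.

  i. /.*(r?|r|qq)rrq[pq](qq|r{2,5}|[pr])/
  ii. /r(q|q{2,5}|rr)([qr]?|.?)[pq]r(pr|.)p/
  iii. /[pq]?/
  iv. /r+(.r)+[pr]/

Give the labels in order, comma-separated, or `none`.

i → match
ii → no match — must start with `r`
iii → no match
iv → no match — must start with `r`

i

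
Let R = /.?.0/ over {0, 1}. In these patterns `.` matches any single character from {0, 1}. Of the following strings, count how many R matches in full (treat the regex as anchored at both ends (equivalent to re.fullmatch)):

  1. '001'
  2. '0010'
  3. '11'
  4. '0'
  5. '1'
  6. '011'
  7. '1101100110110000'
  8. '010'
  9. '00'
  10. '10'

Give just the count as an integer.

1 → no match — must end with '0'
2 → no match
3 → no match — must end with '0'
4 → no match
5 → no match — must end with '0'
6 → no match — must end with '0'
7 → no match
8 → match
9 → match
10 → match
Total matched: 3

3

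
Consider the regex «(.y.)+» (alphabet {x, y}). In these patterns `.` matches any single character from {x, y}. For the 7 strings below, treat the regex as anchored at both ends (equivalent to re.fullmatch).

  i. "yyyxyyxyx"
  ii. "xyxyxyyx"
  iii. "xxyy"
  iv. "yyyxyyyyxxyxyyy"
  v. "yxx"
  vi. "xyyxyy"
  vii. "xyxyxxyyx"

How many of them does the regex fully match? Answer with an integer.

i. "yyyxyyxyx" → match
ii. "xyxyxyyx" → no match
iii. "xxyy" → no match
iv → match
v. "yxx" → no match
vi. "xyyxyy" → match
vii. "xyxyxxyyx" → no match
Total matched: 3

3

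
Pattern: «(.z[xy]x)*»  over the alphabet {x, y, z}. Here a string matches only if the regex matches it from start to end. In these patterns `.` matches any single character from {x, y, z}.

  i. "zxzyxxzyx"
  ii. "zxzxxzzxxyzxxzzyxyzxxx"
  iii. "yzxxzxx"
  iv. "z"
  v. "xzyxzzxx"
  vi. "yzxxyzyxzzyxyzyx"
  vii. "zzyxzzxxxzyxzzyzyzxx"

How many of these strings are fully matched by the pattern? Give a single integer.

2

i → no match
ii → no match
iii → no match
iv → no match
v → match
vi → match
vii → no match
Total matched: 2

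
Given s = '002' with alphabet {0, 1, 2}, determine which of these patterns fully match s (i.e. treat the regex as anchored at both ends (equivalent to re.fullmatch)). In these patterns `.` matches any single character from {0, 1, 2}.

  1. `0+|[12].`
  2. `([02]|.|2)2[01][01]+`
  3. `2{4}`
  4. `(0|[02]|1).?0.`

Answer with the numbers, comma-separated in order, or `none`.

1 → no match
2 → no match
3 → no match — must start with '2'
4 → match

4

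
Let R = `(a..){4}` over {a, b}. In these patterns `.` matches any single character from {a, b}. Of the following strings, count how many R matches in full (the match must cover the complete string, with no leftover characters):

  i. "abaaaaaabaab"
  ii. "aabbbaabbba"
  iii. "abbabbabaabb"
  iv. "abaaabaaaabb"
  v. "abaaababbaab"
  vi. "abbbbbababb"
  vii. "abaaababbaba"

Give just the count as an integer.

5

i. "abaaaaaabaab" → match
ii. "aabbbaabbba" → no match
iii. "abbabbabaabb" → match
iv. "abaaabaaaabb" → match
v. "abaaababbaab" → match
vi. "abbbbbababb" → no match
vii. "abaaababbaba" → match
Total matched: 5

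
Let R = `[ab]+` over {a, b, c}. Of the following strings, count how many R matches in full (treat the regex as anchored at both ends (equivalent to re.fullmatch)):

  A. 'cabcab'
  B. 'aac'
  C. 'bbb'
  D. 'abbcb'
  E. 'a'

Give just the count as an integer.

A. 'cabcab' → no match
B. 'aac' → no match
C. 'bbb' → match
D. 'abbcb' → no match
E. 'a' → match
Total matched: 2

2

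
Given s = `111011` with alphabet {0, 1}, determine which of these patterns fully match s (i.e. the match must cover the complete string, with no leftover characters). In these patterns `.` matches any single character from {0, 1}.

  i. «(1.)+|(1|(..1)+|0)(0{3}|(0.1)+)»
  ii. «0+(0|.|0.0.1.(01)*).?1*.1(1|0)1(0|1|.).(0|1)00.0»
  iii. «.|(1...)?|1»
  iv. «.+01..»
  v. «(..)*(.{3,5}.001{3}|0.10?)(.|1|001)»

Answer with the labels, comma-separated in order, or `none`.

i

i → match
ii → no match — must start with `0`
iii → no match
iv → no match
v → no match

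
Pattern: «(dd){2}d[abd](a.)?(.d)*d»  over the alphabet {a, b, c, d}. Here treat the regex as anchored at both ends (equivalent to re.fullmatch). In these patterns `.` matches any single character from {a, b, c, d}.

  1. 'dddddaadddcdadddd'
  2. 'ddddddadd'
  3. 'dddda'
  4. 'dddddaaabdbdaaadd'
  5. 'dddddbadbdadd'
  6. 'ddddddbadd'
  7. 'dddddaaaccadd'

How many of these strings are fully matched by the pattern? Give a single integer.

3

1 → match
2 → match
3 → no match — must end with 'd'
4 → no match
5 → match
6 → no match
7 → no match
Total matched: 3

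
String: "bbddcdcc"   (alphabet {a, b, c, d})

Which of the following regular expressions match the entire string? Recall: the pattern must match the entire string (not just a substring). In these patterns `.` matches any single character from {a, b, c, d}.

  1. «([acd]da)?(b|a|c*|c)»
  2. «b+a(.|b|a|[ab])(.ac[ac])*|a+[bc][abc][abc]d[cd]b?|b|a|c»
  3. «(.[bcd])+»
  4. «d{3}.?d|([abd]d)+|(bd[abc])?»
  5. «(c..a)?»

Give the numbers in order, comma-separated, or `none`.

3

1 → no match
2 → no match
3 → match
4 → no match
5 → no match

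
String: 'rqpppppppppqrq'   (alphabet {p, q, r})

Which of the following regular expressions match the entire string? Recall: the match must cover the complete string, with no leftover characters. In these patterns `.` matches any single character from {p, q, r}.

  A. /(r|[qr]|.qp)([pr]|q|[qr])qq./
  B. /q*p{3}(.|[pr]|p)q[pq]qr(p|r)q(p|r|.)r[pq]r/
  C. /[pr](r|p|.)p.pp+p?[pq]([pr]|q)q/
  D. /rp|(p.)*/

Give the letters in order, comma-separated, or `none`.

C

A → no match
B → no match — must end with 'r'
C → match
D → no match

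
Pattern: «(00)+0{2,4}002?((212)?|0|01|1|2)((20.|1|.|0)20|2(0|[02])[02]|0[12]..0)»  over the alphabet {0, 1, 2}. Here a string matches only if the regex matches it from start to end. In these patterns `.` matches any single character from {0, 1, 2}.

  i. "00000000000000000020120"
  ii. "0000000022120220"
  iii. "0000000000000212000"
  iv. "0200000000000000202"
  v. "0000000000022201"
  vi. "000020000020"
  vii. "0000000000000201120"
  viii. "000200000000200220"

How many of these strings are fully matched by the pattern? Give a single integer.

2

i → match
ii → no match
iii → no match
iv → no match — must start with "00"
v → no match
vi → no match
vii → match
viii → no match
Total matched: 2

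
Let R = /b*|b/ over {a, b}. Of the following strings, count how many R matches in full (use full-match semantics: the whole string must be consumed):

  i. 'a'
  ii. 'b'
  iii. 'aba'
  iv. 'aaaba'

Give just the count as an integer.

1

i. 'a' → no match
ii. 'b' → match
iii. 'aba' → no match
iv. 'aaaba' → no match
Total matched: 1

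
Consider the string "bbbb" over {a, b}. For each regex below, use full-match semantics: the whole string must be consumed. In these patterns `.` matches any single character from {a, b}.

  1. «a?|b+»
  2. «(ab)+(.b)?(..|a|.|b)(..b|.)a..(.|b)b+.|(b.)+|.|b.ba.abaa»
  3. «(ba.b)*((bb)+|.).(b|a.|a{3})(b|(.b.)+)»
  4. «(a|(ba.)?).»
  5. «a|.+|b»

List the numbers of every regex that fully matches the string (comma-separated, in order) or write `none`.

1 → match
2 → match
3 → match
4 → no match
5 → match

1, 2, 3, 5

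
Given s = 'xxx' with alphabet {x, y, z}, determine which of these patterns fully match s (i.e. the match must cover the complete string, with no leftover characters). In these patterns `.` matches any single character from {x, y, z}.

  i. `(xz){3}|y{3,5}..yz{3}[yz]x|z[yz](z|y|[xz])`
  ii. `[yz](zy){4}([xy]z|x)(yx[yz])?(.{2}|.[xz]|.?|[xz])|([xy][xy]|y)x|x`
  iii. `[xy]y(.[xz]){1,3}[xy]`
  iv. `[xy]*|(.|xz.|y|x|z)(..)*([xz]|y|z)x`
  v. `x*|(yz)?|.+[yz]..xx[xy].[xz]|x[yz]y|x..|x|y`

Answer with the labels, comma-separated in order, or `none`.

i → no match
ii → match
iii → no match
iv → match
v → match

ii, iv, v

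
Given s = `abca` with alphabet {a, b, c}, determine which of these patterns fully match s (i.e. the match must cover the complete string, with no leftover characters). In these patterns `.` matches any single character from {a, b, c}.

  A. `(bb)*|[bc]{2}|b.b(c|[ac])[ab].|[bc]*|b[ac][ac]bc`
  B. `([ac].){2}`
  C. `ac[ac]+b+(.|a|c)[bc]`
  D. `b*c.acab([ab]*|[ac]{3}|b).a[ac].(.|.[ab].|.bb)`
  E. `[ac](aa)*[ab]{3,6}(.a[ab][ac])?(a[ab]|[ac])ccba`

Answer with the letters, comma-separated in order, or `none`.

B

A → no match
B → match
C → no match — must start with `ac`
D → no match
E → no match — must end with `ccba`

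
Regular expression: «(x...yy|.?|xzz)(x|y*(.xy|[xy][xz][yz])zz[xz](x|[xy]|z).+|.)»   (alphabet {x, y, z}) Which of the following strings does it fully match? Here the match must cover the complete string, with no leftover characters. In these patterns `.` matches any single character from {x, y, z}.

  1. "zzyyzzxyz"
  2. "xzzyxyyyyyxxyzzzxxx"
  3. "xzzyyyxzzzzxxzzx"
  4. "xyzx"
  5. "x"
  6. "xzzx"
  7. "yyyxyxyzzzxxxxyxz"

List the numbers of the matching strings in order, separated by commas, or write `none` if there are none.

1 → no match
2 → no match
3 → match
4 → no match
5 → match
6 → match
7 → no match

3, 5, 6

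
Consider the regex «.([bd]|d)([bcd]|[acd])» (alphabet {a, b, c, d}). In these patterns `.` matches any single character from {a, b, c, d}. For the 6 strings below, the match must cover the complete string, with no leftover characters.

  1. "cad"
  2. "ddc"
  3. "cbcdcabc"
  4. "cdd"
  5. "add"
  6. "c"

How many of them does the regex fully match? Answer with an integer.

1 → no match
2 → match
3 → no match
4 → match
5 → match
6 → no match
Total matched: 3

3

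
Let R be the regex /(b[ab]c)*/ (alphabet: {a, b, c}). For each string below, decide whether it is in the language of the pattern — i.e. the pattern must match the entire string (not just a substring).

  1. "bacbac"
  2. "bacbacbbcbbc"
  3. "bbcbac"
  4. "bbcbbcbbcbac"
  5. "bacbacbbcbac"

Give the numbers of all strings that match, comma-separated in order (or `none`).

1 → match
2 → match
3 → match
4 → match
5 → match

1, 2, 3, 4, 5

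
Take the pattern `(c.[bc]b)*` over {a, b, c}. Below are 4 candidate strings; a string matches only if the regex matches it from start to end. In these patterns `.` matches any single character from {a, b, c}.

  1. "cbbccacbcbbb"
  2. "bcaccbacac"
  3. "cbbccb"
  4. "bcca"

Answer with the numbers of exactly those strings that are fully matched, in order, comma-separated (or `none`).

1 → no match
2 → no match
3 → no match
4 → no match

none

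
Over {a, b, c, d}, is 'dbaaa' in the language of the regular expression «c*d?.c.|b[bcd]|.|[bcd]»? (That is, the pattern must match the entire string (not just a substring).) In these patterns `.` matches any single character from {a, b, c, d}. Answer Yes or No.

No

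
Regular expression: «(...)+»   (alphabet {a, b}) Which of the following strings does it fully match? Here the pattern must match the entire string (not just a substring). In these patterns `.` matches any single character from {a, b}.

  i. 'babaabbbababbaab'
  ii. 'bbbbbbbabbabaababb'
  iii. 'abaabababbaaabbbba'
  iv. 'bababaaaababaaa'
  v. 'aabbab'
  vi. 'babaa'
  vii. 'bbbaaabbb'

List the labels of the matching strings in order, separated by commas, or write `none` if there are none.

i → no match
ii → match
iii → match
iv → match
v → match
vi → no match
vii → match

ii, iii, iv, v, vii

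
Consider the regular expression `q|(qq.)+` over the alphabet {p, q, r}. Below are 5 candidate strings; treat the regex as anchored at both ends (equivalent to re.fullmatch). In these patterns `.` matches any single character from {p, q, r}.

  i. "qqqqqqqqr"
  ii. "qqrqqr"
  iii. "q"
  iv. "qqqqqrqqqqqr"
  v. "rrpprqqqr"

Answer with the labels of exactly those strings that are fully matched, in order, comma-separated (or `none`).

i, ii, iii, iv

i → match
ii → match
iii → match
iv → match
v → no match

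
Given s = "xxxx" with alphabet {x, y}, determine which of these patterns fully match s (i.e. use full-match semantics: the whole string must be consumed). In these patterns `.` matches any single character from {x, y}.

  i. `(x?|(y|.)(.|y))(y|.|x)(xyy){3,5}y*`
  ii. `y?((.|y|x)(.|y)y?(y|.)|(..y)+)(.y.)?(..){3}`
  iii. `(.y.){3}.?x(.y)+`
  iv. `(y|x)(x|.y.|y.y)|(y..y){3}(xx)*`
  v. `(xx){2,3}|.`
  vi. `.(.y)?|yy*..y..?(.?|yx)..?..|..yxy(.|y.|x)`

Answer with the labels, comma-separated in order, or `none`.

i → no match
ii → no match
iii → no match — must end with "y"
iv → no match
v → match
vi → no match

v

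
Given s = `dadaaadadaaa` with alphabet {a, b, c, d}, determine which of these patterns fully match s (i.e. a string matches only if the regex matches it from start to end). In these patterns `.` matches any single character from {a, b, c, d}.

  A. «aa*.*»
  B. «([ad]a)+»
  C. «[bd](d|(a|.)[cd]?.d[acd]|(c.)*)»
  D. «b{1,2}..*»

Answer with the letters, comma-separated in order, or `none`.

B

A → no match — must start with `a`
B → match
C → no match
D → no match — must start with `b`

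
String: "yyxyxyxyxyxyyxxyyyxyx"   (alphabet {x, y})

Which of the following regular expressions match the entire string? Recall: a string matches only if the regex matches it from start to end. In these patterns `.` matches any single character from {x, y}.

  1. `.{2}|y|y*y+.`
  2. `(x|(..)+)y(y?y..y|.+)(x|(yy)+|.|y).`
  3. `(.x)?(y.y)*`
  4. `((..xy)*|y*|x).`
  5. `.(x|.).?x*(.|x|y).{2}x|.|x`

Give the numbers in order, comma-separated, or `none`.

1 → no match
2 → match
3 → no match
4 → match
5 → no match

2, 4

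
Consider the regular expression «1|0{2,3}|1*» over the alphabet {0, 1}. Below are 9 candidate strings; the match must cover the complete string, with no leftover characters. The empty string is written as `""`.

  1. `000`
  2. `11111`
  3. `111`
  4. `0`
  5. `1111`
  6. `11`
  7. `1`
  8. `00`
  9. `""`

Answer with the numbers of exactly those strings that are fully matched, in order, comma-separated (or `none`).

1, 2, 3, 5, 6, 7, 8, 9

1 → match
2 → match
3 → match
4 → no match
5 → match
6 → match
7 → match
8 → match
9 → match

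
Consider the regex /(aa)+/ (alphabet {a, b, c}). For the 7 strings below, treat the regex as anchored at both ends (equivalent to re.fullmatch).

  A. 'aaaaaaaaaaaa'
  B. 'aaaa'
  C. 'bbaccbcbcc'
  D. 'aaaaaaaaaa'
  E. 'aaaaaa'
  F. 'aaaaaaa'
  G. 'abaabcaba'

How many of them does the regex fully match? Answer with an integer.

4

A → match
B → match
C → no match — must start with 'aa'
D → match
E → match
F → no match
G → no match — must start with 'aa'
Total matched: 4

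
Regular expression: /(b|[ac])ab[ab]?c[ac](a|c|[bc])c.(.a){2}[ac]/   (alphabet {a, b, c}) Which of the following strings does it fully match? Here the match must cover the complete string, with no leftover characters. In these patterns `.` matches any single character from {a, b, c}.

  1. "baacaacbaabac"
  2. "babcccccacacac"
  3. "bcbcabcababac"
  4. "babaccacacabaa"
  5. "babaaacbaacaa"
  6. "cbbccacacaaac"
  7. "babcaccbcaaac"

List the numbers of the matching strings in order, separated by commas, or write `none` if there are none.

4, 7

1 → no match
2 → no match
3 → no match
4 → match
5 → no match
6 → no match
7 → match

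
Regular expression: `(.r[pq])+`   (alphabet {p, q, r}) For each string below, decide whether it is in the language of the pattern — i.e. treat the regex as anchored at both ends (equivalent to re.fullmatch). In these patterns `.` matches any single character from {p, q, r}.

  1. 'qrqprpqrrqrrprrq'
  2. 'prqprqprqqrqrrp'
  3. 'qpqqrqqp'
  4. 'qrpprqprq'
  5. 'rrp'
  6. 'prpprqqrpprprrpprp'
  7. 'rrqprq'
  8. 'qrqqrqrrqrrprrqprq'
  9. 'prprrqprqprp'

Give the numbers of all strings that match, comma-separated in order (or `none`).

2, 4, 5, 6, 7, 8, 9

1 → no match
2 → match
3. 'qpqqrqqp' → no match
4. 'qrpprqprq' → match
5. 'rrp' → match
6 → match
7. 'rrqprq' → match
8 → match
9. 'prprrqprqprp' → match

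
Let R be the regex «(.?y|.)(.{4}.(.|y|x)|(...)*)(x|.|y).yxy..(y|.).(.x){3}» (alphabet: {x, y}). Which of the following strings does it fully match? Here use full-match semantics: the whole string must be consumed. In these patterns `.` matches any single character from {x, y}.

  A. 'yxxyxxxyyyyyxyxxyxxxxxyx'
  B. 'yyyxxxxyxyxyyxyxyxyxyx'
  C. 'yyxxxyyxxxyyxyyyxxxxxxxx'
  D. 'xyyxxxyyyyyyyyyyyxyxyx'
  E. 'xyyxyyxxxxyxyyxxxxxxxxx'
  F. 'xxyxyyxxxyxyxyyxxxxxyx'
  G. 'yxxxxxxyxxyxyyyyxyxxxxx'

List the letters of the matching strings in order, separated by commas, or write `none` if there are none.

A → no match
B → match
C → no match
D → no match
E → match
F → match
G → no match

B, E, F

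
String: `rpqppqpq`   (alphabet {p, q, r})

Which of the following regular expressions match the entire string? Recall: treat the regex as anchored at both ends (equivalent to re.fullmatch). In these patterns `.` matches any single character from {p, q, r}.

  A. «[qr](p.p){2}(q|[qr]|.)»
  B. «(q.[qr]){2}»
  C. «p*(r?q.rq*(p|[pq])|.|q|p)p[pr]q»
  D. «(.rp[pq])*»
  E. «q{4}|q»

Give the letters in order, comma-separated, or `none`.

A

A → match
B → no match — must start with `q`
C → no match
D → no match
E → no match — must start with `q`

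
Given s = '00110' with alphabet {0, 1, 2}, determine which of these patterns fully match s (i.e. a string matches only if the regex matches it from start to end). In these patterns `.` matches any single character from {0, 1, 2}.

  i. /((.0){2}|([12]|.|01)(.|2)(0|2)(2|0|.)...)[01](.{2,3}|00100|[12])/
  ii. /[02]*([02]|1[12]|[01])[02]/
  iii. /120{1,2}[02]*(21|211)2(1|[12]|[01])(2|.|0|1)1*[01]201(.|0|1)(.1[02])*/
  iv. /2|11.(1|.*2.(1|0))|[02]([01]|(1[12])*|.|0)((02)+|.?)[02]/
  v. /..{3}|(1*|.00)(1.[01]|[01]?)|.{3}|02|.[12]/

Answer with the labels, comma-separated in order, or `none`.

ii

i → no match
ii → match
iii → no match — must start with '120'
iv → no match
v → no match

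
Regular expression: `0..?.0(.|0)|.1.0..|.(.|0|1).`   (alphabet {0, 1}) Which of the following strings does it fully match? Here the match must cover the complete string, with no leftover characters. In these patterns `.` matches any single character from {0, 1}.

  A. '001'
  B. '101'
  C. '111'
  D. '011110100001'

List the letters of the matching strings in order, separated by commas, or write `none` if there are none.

A. '001' → match
B. '101' → match
C. '111' → match
D. '011110100001' → no match

A, B, C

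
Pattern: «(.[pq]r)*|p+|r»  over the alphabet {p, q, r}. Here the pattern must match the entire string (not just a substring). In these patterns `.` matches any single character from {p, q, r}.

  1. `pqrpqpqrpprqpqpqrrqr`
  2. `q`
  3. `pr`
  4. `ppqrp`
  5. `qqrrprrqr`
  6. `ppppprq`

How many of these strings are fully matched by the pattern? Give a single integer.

1 → no match
2. `q` → no match
3. `pr` → no match
4. `ppqrp` → no match
5. `qqrrprrqr` → match
6. `ppppprq` → no match
Total matched: 1

1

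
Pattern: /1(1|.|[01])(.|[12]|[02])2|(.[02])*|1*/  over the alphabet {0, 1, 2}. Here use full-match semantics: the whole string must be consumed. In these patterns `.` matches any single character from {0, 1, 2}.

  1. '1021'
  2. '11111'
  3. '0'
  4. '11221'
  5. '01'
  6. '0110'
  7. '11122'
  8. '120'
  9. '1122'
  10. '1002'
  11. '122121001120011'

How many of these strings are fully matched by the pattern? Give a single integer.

3

1 → no match
2 → match
3 → no match
4 → no match
5 → no match
6 → no match
7 → no match
8 → no match
9 → match
10 → match
11 → no match
Total matched: 3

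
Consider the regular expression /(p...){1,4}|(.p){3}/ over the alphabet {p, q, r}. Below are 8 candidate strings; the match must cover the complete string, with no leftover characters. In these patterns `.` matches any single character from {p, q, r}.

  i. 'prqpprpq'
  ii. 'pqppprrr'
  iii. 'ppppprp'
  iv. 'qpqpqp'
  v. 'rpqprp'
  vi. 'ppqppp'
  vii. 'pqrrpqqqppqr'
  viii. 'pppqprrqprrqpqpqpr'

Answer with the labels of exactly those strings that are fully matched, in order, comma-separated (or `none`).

i, ii, iv, v, vi, vii

i. 'prqpprpq' → match
ii. 'pqppprrr' → match
iii. 'ppppprp' → no match
iv. 'qpqpqp' → match
v. 'rpqprp' → match
vi. 'ppqppp' → match
vii. 'pqrrpqqqppqr' → match
viii → no match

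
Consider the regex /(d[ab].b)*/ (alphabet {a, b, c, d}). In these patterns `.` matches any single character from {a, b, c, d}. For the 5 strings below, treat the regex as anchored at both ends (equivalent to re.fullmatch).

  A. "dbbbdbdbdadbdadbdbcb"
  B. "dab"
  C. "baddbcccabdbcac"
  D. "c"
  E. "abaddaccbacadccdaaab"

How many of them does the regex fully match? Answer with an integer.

1

A → match
B → no match
C → no match
D → no match
E → no match
Total matched: 1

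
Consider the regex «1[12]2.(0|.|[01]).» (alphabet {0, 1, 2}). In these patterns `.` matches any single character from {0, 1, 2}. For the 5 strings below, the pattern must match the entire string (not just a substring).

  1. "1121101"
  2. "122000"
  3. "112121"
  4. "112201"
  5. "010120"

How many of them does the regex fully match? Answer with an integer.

3

1 → no match
2 → match
3 → match
4 → match
5 → no match — must start with "1"
Total matched: 3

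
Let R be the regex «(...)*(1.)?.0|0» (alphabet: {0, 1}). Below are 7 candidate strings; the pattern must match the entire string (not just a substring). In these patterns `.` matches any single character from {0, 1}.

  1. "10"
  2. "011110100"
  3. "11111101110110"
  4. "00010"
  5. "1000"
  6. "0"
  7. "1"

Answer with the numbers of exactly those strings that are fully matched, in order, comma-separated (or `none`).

1 → match
2 → no match
3 → match
4 → match
5 → match
6 → match
7 → no match — must end with "0"

1, 3, 4, 5, 6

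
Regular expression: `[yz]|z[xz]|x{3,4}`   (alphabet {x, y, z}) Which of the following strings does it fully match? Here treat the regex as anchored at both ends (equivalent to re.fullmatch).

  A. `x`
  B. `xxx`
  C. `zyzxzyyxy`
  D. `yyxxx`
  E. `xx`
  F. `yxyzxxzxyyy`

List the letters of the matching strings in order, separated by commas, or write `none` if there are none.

B

A → no match
B → match
C → no match
D → no match
E → no match
F → no match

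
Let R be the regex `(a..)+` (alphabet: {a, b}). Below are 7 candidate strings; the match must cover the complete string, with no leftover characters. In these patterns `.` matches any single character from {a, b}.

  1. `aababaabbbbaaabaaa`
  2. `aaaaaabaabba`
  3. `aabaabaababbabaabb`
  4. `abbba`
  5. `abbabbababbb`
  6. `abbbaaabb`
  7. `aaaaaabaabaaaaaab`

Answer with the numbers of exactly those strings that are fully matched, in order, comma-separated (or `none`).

3

1 → no match
2 → no match
3 → match
4 → no match
5 → no match
6 → no match
7 → no match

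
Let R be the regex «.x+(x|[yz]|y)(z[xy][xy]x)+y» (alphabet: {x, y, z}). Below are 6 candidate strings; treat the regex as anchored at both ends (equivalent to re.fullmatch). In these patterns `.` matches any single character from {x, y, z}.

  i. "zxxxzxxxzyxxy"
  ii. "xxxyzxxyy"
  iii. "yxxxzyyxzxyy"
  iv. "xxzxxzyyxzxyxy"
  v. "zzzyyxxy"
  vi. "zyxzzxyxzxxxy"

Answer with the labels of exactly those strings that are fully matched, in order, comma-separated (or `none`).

i → match
ii → no match — must end with "xy"
iii → no match — must end with "xy"
iv → no match
v → no match
vi → no match

i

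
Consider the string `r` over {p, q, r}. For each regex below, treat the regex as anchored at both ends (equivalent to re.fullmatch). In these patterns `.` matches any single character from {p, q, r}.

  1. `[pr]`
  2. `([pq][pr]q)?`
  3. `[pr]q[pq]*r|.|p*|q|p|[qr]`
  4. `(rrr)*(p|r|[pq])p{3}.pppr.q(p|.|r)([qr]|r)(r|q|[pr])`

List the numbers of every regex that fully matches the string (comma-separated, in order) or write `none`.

1 → match
2 → no match
3 → match
4 → no match

1, 3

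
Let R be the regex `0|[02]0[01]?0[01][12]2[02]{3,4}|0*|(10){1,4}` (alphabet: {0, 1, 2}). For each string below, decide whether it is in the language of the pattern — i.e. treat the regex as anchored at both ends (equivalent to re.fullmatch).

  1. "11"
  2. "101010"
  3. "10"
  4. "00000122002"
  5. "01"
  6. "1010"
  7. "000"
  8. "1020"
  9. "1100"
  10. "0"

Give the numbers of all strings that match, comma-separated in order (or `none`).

1 → no match
2 → match
3 → match
4 → match
5 → no match
6 → match
7 → match
8 → no match
9 → no match
10 → match

2, 3, 4, 6, 7, 10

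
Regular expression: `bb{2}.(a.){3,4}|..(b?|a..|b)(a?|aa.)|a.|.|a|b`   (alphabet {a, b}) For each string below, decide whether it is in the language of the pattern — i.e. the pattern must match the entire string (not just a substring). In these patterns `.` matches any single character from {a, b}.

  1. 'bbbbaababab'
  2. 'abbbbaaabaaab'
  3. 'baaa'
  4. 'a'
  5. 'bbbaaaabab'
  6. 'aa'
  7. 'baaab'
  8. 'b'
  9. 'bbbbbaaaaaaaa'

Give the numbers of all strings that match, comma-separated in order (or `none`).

1 → no match
2 → no match
3 → no match
4 → match
5 → match
6 → match
7 → match
8 → match
9 → no match

4, 5, 6, 7, 8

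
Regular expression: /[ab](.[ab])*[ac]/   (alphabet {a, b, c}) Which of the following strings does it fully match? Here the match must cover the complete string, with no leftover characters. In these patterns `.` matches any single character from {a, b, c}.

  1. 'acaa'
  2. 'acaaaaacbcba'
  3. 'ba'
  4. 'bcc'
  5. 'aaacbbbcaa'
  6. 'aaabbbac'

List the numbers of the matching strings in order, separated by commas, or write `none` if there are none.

1, 2, 3, 5, 6

1. 'acaa' → match
2. 'acaaaaacbcba' → match
3. 'ba' → match
4. 'bcc' → no match
5. 'aaacbbbcaa' → match
6. 'aaabbbac' → match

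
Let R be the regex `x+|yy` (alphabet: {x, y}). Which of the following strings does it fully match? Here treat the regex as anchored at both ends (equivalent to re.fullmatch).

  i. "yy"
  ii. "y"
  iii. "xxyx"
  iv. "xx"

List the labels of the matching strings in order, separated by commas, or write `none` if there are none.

i, iv

i → match
ii → no match
iii → no match
iv → match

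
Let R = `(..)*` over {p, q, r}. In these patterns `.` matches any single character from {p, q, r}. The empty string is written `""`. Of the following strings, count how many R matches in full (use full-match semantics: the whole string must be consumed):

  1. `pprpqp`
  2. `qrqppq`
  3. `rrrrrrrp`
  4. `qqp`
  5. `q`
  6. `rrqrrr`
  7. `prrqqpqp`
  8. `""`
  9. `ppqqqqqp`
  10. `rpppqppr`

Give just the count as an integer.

8

1. `pprpqp` → match
2. `qrqppq` → match
3. `rrrrrrrp` → match
4. `qqp` → no match
5. `q` → no match
6. `rrqrrr` → match
7. `prrqqpqp` → match
8. `""` → match
9. `ppqqqqqp` → match
10. `rpppqppr` → match
Total matched: 8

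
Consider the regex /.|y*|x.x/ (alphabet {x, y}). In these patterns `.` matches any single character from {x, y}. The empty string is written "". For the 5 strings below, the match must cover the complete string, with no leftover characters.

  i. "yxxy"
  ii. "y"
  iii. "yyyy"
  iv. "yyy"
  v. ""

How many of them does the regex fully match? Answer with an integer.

4

i → no match
ii → match
iii → match
iv → match
v → match
Total matched: 4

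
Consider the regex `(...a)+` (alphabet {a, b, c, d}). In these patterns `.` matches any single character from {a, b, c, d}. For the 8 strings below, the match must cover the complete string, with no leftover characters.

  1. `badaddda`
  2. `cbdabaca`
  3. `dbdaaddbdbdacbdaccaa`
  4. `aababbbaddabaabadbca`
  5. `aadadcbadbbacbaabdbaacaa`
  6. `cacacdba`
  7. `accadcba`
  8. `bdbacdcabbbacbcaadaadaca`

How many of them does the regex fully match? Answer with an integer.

1 → match
2 → match
3 → no match
4 → no match
5 → match
6 → match
7 → match
8 → match
Total matched: 6

6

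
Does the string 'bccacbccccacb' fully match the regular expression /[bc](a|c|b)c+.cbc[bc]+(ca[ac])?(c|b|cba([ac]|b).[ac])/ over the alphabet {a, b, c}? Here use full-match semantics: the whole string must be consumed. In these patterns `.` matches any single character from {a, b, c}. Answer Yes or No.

Yes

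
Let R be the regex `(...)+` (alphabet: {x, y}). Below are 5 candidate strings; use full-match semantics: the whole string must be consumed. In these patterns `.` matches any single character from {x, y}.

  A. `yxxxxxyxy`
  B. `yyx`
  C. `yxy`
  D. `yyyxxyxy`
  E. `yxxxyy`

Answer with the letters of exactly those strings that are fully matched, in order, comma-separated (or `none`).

A → match
B → match
C → match
D → no match
E → match

A, B, C, E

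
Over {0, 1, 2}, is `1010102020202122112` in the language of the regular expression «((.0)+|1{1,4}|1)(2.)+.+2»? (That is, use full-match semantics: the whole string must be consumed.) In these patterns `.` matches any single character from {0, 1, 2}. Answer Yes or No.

Yes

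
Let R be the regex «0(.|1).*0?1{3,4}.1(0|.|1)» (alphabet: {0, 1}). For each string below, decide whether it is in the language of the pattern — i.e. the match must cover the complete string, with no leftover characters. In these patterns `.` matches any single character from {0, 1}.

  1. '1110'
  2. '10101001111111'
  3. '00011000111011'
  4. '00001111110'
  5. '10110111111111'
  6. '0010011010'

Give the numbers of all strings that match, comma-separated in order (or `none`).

3, 4

1 → no match — must start with '0'
2 → no match — must start with '0'
3 → match
4 → match
5 → no match — must start with '0'
6 → no match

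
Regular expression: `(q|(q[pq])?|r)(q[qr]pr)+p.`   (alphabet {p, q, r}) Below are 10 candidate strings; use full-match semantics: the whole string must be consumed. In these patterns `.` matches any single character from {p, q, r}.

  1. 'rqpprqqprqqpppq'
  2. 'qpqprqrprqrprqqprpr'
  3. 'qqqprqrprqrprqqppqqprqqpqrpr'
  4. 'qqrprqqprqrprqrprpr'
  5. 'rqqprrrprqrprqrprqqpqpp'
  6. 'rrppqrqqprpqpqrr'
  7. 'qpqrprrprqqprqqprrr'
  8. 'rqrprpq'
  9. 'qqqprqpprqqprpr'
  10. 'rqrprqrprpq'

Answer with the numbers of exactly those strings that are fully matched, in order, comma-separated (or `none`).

4, 8, 10

1 → no match
2 → no match
3 → no match
4 → match
5 → no match
6 → no match
7 → no match
8 → match
9 → no match
10 → match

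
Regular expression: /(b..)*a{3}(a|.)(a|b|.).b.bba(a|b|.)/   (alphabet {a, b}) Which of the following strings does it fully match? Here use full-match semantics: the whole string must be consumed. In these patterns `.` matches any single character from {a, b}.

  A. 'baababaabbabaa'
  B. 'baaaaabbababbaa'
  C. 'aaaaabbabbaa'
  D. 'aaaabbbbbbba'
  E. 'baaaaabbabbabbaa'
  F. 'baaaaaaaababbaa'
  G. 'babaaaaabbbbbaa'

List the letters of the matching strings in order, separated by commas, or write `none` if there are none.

A → no match
B → match
C → match
D → no match
E → no match
F → match
G → match

B, C, F, G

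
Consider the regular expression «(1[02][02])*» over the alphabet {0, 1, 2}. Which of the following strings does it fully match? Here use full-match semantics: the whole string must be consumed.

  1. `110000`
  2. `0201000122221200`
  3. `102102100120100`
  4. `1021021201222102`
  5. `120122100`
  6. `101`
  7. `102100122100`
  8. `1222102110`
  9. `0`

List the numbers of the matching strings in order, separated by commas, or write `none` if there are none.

1 → no match
2 → no match
3 → match
4 → no match
5 → match
6 → no match
7 → match
8 → no match
9 → no match

3, 5, 7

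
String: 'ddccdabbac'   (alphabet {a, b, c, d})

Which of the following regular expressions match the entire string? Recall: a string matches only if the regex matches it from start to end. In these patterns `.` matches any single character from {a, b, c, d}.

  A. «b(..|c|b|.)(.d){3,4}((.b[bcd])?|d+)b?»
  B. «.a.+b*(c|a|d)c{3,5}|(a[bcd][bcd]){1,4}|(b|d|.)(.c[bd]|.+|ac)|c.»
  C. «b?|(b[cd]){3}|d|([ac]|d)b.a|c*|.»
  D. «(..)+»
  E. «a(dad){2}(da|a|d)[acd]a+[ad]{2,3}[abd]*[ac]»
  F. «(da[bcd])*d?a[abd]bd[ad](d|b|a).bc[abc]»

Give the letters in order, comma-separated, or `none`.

A → no match — must start with 'b'
B → match
C → no match
D → match
E → no match — must start with 'adad'
F → no match

B, D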